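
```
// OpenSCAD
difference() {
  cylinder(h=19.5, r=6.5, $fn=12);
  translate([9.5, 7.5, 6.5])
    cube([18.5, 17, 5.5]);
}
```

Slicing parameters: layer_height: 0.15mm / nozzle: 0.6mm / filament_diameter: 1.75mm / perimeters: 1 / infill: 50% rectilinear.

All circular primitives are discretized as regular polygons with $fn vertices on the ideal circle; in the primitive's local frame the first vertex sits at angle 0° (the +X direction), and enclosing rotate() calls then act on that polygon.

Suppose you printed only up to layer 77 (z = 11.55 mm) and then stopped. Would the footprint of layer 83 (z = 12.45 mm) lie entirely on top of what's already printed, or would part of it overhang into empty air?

entirely on top

Compare the two slices. At z = 11.55: the r=6.5 cylinder gives a regular 12-gon of circumradius 6.5 (constant along its height) (area = (12/2)·6.500²·sin(360°/12) = 126.75 mm²); the cube at (9.5, 7.5) is present — its section is the full 18.5×17 rectangle (area 314.50 mm²); After the difference (first − rest): starting from the r=6.5 cylinder (126.75 mm²), the 18.5×17 cube at (9.5, 7.5) misses the remaining region (no effect) — area = 126.75 mm². At z = 12.45: the r=6.5 cylinder contributes a regular 12-gon of circumradius 6.5 (area = (12/2)·6.500²·sin(360°/12) = 126.75 mm²); the cube at (9.5, 7.5) does not reach this height (z outside [6.5, 12]); Subtracting the remaining from the first: none of the subtracted shapes is present at this height, so the r=6.5 cylinder is unchanged — area = 126.75 mm². Checking containment: the cross-section at z = 12.45 is a subset of the cross-section at z = 11.55.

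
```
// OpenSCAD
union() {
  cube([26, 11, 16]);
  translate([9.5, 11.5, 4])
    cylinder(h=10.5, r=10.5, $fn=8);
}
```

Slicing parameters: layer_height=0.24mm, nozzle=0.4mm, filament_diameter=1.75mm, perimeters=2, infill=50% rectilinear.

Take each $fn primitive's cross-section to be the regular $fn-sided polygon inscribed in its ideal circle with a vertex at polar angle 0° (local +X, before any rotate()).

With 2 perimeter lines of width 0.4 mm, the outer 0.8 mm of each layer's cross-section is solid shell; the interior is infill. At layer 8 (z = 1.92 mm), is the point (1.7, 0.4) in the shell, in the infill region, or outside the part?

shell

At z = 1.92 mm: the 26×11 cube contributes its full rectangle; the cylinder at (9.5, 11.5) does not reach this height (z outside [4, 14.5]); Combining (union): only the 26×11 cube is present, so the union is just that shape — 1 connected region. Overall, the cross-section is a single solid region. The nearest boundary edge runs (0.00, 0.00)→(26.00, 0.00); distance from the point to it = 0.40 mm. The point is inside the cross-section, 0.40 mm from the nearest boundary — within the 0.8 mm shell band (2 × 0.4).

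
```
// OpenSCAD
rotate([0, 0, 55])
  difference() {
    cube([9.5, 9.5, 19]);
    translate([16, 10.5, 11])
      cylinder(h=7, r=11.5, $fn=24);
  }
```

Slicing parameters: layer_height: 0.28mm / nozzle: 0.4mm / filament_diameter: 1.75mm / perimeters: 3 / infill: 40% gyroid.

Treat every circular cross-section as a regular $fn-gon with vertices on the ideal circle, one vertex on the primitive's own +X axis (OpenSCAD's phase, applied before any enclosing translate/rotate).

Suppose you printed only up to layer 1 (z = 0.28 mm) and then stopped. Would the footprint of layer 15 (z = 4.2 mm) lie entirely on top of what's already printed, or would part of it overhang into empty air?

entirely on top

Compare the two slices. At z = 0.28: the cube (footprint 9.5×9.5) is included at this height (area 90.25 mm²); the cylinder at (16, 10.5) does not reach this height (z outside [11, 18]); Taking the first minus the rest: none of the subtracted shapes is present at this height, so the 9.5×9.5 cube is unchanged — area = 90.25 mm²; (rotated 55° about Z; rotation is an isometry so areas/perimeters/island counts are preserved). At z = 4.2: the cube (footprint 9.5×9.5) is included at this height (area 90.25 mm²); the cylinder at (16, 10.5) is not intersected at this z (z outside [11, 18]); After the difference (first − rest): none of the subtracted shapes is present at this height, so the 9.5×9.5 cube is unchanged — area = 90.25 mm²; (whole slice rotated 55° about Z — lengths, areas and connectivity unchanged). Checking containment: the cross-section at z = 4.2 is a subset of the cross-section at z = 0.28.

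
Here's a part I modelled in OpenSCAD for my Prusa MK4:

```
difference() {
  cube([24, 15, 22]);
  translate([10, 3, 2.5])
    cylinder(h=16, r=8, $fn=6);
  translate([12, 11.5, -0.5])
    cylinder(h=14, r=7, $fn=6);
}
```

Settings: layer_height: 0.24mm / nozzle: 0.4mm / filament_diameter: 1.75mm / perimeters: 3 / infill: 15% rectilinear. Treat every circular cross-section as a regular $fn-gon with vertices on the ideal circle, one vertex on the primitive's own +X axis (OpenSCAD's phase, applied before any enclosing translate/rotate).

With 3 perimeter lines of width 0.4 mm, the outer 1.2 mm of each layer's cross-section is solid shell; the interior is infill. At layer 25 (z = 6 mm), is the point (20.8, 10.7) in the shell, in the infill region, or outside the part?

At z = 6 mm: the cube (footprint 24×15) is included at this height; the r=8 cylinder at (10, 3) contributes a regular 6-gon of circumradius 8; the r=7 cylinder at (12, 11.5) contributes a regular 6-gon of circumradius 7; Taking the first minus the rest: starting from the 24×15 cube, the r=8 cylinder at (10, 3) partially overlaps it — only the 125.94 mm² overlap (of its 166.28 mm²) is removed, clipping the outline; the r=7 cylinder at (12, 11.5) partially overlaps it — only the 69.76 mm² overlap (of its 127.31 mm²) is removed, clipping the outline — 2 connected regions. Overall, the cross-section has 2 separate islands. The nearest boundary edge runs (16.05, 6.38)→(19.00, 11.50); distance from the point to it = 1.97 mm. (Shell/infill is judged within the island containing the point — the largest one.) The point is inside the cross-section and 1.97 mm from the nearest boundary — more than the 1.2 mm shell width (3 × 0.4), so it's in the infill interior.

infill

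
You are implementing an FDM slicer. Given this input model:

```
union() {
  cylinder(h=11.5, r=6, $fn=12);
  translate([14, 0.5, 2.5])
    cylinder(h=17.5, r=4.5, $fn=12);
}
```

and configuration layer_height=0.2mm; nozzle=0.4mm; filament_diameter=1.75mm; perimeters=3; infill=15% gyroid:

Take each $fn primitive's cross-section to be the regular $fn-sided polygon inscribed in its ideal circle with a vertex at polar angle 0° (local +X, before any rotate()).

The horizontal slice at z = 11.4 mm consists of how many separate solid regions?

2

At z = 11.4 mm: the cylinder: section is a regular 12-gon, circumradius r=6; the cylinder at (14, 0.5): section is a regular 12-gon, circumradius r=4.5; Merging all regions: the 2 present regions are separate (no shared area or edge), so areas and boundary lengths simply add and each stays a separate island — 2 connected regions. The result has 2 disconnected regions.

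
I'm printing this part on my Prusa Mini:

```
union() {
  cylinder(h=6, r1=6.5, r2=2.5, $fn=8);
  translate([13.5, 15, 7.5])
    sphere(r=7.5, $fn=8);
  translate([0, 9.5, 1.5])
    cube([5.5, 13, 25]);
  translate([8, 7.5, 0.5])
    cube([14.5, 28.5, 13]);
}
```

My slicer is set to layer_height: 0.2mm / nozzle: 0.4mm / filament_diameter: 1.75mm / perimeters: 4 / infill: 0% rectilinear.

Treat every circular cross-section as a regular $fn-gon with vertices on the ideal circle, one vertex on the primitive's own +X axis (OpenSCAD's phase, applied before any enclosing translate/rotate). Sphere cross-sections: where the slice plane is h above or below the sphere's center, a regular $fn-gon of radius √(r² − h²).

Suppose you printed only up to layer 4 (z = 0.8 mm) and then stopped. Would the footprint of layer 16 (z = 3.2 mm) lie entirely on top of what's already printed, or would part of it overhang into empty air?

Compare the two slices. At z = 0.8: the cone: at t=0.133 of its height the radius interpolates to r₁+(r₂−r₁)t = 5.967, giving a regular 8-gon of that circumradius (area = (8/2)·5.967²·sin(360°/8) = 100.70 mm²); the sphere at (13.5, 15): section is a regular 8-gon, circumradius = √(r²−h²) = √(7.5²−6.7²) = 3.370 (area = (8/2)·3.370²·sin(360°/8) = 32.13 mm²); the cube at (0, 9.5) is not intersected at this z (z outside [1.5, 26.5]); the cube at (8, 7.5) (footprint 14.5×28.5) is included at this height (area 413.25 mm²); Combining (union): the regions partially overlap — summed areas 546.08 mm² minus the doubly-counted overlap 32.13 mm² gives 513.95 mm² — area = 513.95 mm². At z = 3.2: the cone contributes a regular 8-gon of circumradius 4.367 (interpolated between r1=6.5 and r2=2.5 at t=0.533) (area = (8/2)·4.367²·sin(360°/8) = 53.93 mm²); the sphere at (13.5, 15): section is a regular 8-gon, circumradius = √(r²−h²) = √(7.5²−4.3²) = 6.145 (area = (8/2)·6.145²·sin(360°/8) = 106.80 mm²); the cube at (0, 9.5) is present — its section is the full 5.5×13 rectangle (area 71.50 mm²); the cube at (8, 7.5) is present — its section is the full 14.5×28.5 rectangle (area 413.25 mm²); Combining (union): the regions partially overlap — summed areas 645.48 mm² minus the doubly-counted overlap 105.80 mm² gives 539.69 mm² — area = 539.69 mm². Checking containment: at z = 3.2 the cross-section extends beyond the z = 0.8 cross-section by about 72.50 mm².

part overhangs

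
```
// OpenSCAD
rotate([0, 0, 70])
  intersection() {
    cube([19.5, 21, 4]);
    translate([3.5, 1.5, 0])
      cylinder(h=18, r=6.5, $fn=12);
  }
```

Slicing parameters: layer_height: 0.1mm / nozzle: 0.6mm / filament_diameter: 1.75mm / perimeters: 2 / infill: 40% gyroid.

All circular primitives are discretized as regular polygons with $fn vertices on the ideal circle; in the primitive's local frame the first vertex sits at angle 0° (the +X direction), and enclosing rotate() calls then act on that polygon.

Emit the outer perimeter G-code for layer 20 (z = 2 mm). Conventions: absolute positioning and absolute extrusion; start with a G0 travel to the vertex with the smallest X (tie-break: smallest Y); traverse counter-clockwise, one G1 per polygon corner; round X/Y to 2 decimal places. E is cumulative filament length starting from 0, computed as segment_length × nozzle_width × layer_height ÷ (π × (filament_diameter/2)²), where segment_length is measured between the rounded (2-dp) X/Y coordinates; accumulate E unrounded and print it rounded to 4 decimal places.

At z = 2 mm: the 19.5×21 cube contributes its full rectangle; the r=6.5 cylinder at (3.5, 1.5) contributes a regular 12-gon of circumradius 6.5; Taking the intersection: the r=6.5 cylinder at (3.5, 1.5) partially overlaps the 19.5×21 cube; clipping to the common part keeps 67.47 mm² — 1 connected region; (rotated 70° about Z; rotation is an isometry so areas/perimeters/island counts are preserved). The outline is a single polygon with 8 vertices. Extrusion per mm of travel: 0.6 × 0.1 / (π × 0.875²) = 0.024945. Accumulating E over each segment gives final E = 0.7941.

G0 X-6.61 Y2.67 Z2.00
G1 X-6.46 Y2.35 E0.0088
G1 X0.00 Y0.00 E0.1803
G1 X3.28 Y9.02 E0.4197
G1 X2.01 Y9.91 E0.4584
G1 X-1.34 Y10.20 E0.5423
G1 X-4.39 Y8.78 E0.6262
G1 X-6.32 Y6.03 E0.7100
G1 X-6.61 Y2.67 E0.7941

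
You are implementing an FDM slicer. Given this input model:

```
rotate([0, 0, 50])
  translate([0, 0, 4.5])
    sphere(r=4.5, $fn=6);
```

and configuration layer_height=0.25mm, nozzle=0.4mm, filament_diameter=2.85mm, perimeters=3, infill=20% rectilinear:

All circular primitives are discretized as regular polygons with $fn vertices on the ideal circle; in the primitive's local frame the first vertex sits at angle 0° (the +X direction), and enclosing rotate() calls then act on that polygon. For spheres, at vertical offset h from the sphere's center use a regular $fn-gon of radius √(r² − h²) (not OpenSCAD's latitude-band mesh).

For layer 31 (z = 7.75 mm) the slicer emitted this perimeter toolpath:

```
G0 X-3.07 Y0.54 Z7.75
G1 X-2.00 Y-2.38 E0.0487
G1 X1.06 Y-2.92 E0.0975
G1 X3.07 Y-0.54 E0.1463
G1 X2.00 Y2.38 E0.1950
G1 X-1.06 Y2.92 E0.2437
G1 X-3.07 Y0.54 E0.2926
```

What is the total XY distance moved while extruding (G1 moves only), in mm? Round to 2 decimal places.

18.66 mm

Sum the Euclidean lengths of each G1 segment: total = 18.66 mm.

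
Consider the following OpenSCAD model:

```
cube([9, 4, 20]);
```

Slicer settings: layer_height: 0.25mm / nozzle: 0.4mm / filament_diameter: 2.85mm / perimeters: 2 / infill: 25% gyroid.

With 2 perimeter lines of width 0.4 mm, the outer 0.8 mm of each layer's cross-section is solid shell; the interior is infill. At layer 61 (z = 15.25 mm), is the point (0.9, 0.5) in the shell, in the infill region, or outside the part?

shell

At z = 15.25 mm: the cube is present — its section is the full 9×4 rectangle. Overall, the cross-section is a single solid region. The nearest boundary edge runs (0.00, 0.00)→(9.00, 0.00); distance from the point to it = 0.50 mm. The point is inside the cross-section, 0.50 mm from the nearest boundary — within the 0.8 mm shell band (2 × 0.4).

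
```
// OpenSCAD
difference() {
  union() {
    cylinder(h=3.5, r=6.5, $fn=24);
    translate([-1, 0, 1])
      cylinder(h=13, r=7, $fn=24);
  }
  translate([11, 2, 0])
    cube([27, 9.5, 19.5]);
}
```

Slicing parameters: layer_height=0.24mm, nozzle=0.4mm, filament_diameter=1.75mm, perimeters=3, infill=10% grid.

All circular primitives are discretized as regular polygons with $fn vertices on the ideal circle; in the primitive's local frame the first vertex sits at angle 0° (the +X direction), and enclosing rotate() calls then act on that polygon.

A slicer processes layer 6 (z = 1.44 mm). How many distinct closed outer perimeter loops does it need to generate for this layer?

1

At z = 1.44 mm: the r=6.5 cylinder gives a regular 24-gon of circumradius 6.5 (constant along its height); the cylinder at (-1, 0): section is a regular 24-gon, circumradius r=7; Merging all regions: the regions partially overlap (shared area 126.57 mm²), so overlapping operands fuse into one piece — 1 connected region; the cube at (11, 2) (footprint 27×9.5) is included at this height; Taking the first minus the rest: starting from that combined region, the 27×9.5 cube at (11, 2) misses the remaining region (no effect) — 1 connected region. The result has 1 disconnected region.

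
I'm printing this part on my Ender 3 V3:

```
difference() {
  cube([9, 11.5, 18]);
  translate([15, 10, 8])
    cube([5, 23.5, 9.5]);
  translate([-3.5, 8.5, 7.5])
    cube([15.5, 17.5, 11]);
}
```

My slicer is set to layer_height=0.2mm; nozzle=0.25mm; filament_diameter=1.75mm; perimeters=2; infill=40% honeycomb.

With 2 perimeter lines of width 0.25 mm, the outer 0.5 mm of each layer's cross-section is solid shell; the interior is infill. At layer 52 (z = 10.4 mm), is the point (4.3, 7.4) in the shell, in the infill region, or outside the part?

At z = 10.4 mm: the cube is present — its section is the full 9×11.5 rectangle; the cube at (15, 10) is present — its section is the full 5×23.5 rectangle; the 15.5×17.5 cube at (-3.5, 8.5) contributes its full rectangle; Subtracting the remaining from the first: starting from the 9×11.5 cube, the 5×23.5 cube at (15, 10) misses the remaining region (no effect); the 15.5×17.5 cube at (-3.5, 8.5) partially overlaps it — only the 27.00 mm² overlap (of its 271.25 mm²) is removed, clipping the outline — 1 connected region. Overall, the cross-section is a single solid region. The nearest boundary edge runs (0.00, 8.50)→(9.00, 8.50); distance from the point to it = 1.10 mm. The point is inside the cross-section and 1.10 mm from the nearest boundary — more than the 0.5 mm shell width (2 × 0.25), so it's in the infill interior.

infill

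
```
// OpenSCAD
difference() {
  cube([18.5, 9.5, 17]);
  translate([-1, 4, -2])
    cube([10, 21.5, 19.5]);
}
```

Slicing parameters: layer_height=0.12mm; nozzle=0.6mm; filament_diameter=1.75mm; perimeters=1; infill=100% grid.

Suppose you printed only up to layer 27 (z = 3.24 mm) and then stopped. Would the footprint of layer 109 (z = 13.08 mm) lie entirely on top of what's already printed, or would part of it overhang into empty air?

entirely on top

Compare the two slices. At z = 3.24: the cube (footprint 18.5×9.5) is included at this height (area 175.75 mm²); the cube at (-1, 4) is present — its section is the full 10×21.5 rectangle (area 215.00 mm²); After the difference (first − rest): starting from the 18.5×9.5 cube (175.75 mm²), the 10×21.5 cube at (-1, 4) partially overlaps it — only the 49.50 mm² overlap (of its 215.00 mm²) is removed, clipping the outline — area = 126.25 mm². At z = 13.08: the 18.5×9.5 cube contributes its full rectangle (area 175.75 mm²); the 10×21.5 cube at (-1, 4) contributes its full rectangle (area 215.00 mm²); Taking the first minus the rest: starting from the 18.5×9.5 cube (175.75 mm²), the 10×21.5 cube at (-1, 4) partially overlaps it — only the 49.50 mm² overlap (of its 215.00 mm²) is removed, clipping the outline — area = 126.25 mm². Checking containment: the cross-section at z = 13.08 is a subset of the cross-section at z = 3.24.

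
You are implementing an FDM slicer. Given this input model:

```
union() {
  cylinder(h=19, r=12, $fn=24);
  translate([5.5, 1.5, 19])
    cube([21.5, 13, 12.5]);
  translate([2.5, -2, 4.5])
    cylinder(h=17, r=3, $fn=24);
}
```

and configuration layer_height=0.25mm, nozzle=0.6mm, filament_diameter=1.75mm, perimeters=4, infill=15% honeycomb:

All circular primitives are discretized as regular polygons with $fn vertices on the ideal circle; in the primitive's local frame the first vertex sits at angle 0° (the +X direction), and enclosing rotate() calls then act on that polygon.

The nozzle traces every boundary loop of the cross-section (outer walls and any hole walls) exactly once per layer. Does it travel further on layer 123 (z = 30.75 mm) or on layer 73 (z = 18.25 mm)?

Layer 123 (z = 30.75): the cylinder is absent (z outside [0, 19]); the cube at (5.5, 1.5) (footprint 21.5×13) is included at this height (perimeter 69.00 mm); the cylinder at (2.5, -2) is absent (z outside [4.5, 21.5]); Taking the union: only the 21.5×13 cube at (5.5, 1.5) is present, so the union is just that shape — boundary = 69.00 mm. So its perimeter = 69.00 mm. Layer 73 (z = 18.25): the r=12 cylinder contributes a regular 24-gon of circumradius 12 (perimeter = 2·24·12.000·sin(180°/24) = 75.18 mm); the cube at (5.5, 1.5) does not reach this height (z outside [19, 31.5]); the r=3 cylinder at (2.5, -2) contributes a regular 24-gon of circumradius 3 (perimeter = 2·24·3.000·sin(180°/24) = 18.80 mm); Taking the union: the r=3 cylinder at (2.5, -2) lies entirely inside the r=12 cylinder, so the union is just the r=12 cylinder — boundary = 75.18 mm. So its perimeter = 75.18 mm. Layer 73 is larger (75.18 vs 69.00 mm).

layer 73 (z = 18.25 mm)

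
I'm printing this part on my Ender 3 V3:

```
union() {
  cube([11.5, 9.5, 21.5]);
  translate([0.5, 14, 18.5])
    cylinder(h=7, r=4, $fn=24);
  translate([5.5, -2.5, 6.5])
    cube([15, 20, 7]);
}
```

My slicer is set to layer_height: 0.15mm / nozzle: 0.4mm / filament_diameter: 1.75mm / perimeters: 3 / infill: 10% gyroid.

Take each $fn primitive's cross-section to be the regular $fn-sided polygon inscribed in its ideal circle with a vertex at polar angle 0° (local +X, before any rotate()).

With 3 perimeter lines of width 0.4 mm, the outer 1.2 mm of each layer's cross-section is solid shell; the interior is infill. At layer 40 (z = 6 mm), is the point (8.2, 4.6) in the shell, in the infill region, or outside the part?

At z = 6 mm: the cube is present — its section is the full 11.5×9.5 rectangle; the cylinder at (0.5, 14) is absent (z outside [18.5, 25.5]); the cube at (5.5, -2.5) is absent (z outside [6.5, 13.5]); Merging all regions: only the 11.5×9.5 cube is present, so the union is just that shape — 1 connected region. Overall, the cross-section is a single solid region. The nearest boundary edge runs (11.50, 0.00)→(11.50, 9.50); distance from the point to it = 3.30 mm. The point is inside the cross-section and 3.30 mm from the nearest boundary — more than the 1.2 mm shell width (3 × 0.4), so it's in the infill interior.

infill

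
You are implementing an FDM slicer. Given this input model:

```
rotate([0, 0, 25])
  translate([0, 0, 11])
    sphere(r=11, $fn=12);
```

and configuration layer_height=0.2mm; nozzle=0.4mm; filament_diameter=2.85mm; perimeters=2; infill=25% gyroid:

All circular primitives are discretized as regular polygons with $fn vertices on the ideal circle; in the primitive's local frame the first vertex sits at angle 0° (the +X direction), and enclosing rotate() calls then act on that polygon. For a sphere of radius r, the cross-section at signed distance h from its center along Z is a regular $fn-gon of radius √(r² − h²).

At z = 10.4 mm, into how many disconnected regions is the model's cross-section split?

At z = 10.4 mm: the r=11 sphere slices to a regular 12-gon of circumradius 10.984 (√(r²−h²) with h=0.6 from center); (whole slice rotated 25° about Z — lengths, areas and connectivity unchanged). The result has 1 disconnected region.

1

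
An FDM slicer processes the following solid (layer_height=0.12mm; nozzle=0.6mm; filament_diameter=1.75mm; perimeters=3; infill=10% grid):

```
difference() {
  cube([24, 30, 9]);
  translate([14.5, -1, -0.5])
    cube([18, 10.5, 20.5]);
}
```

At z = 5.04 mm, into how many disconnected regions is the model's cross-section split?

1

At z = 5.04 mm: the 24×30 cube contributes its full rectangle; the cube at (14.5, -1) (footprint 18×10.5) is included at this height; Taking the first minus the rest: starting from the 24×30 cube, the 18×10.5 cube at (14.5, -1) partially overlaps it — only the 90.25 mm² overlap (of its 189.00 mm²) is removed, clipping the outline — 1 connected region. The result has 1 disconnected region.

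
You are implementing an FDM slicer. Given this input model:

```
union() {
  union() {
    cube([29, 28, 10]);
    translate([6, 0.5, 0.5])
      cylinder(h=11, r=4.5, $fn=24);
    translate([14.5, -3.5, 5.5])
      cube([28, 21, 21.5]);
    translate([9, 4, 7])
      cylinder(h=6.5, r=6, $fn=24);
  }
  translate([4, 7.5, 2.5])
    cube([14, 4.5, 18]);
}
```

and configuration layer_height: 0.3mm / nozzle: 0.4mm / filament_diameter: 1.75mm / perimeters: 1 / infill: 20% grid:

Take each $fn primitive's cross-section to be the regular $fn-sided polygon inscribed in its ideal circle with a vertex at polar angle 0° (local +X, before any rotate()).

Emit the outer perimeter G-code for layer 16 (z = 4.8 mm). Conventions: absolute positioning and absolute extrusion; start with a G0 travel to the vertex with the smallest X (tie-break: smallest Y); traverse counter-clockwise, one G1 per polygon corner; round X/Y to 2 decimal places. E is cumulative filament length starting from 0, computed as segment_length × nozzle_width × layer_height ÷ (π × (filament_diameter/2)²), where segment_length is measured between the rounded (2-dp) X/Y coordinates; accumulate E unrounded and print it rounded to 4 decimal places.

G0 X0.00 Y0.00 Z4.80
G1 X1.57 Y0.00 E0.0783
G1 X1.65 Y-0.66 E0.1115
G1 X2.10 Y-1.75 E0.1703
G1 X2.82 Y-2.68 E0.2290
G1 X3.75 Y-3.40 E0.2877
G1 X4.84 Y-3.85 E0.3465
G1 X6.00 Y-4.00 E0.4049
G1 X7.16 Y-3.85 E0.4632
G1 X8.25 Y-3.40 E0.5221
G1 X9.18 Y-2.68 E0.5807
G1 X9.90 Y-1.75 E0.6394
G1 X10.35 Y-0.66 E0.6982
G1 X10.43 Y0.00 E0.7314
G1 X29.00 Y0.00 E1.6579
G1 X29.00 Y28.00 E3.0548
G1 X0.00 Y28.00 E4.5016
G1 X0.00 Y0.00 E5.8985

At z = 4.8 mm: the cube (footprint 29×28) is included at this height; the cylinder at (6, 0.5): section is a regular 24-gon, circumradius r=4.5; the cube at (14.5, -3.5) is not intersected at this z (z outside [5.5, 27]); the cylinder at (9, 4) does not reach this height (z outside [7, 13.5]); Merging all regions: the regions partially overlap (shared area 35.91 mm²), so overlapping operands fuse into one piece — 1 connected region; the cube at (4, 7.5) (footprint 14×4.5) is included at this height; Combining (union): the 14×4.5 cube at (4, 7.5) lies entirely inside that combined region, so the union is just that combined region — 1 connected region. The outline is a single polygon with 17 vertices. Extrusion per mm of travel: 0.4 × 0.3 / (π × 0.875²) = 0.049890. Accumulating E over each segment gives final E = 5.8985.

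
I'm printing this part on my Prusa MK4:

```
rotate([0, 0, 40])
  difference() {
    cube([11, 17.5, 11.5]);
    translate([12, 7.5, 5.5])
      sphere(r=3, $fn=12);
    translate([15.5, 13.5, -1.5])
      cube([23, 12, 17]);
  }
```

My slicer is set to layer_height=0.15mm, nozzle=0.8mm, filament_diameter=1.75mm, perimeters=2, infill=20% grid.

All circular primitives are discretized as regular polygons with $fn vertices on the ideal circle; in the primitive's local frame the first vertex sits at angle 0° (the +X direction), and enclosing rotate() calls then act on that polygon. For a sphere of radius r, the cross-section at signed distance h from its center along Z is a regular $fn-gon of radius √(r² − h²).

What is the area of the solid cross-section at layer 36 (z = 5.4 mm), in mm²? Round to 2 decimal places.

At z = 5.4 mm: the cube is present — its section is the full 11×17.5 rectangle (area 192.50 mm²); the r=3 sphere at (12, 7.5) contributes a regular 12-gon of circumradius √(3²−0.1²) = 2.998 (area = (12/2)·2.998²·sin(360°/12) = 26.97 mm²); the cube at (15.5, 13.5) is present — its section is the full 23×12 rectangle (area 276.00 mm²); Subtracting the remaining from the first: starting from the 11×17.5 cube (192.50 mm²), the r=3 sphere at (12, 7.5) partially overlaps it — only the 7.76 mm² overlap (of its 26.97 mm²) is removed, clipping the outline; the 23×12 cube at (15.5, 13.5) misses the remaining region (no effect) — area = 184.74 mm²; (rotated 40° about Z; rotation is an isometry so areas/perimeters/island counts are preserved). Overall, the cross-section is a single solid region. Net area = 184.74 mm².

184.74 mm²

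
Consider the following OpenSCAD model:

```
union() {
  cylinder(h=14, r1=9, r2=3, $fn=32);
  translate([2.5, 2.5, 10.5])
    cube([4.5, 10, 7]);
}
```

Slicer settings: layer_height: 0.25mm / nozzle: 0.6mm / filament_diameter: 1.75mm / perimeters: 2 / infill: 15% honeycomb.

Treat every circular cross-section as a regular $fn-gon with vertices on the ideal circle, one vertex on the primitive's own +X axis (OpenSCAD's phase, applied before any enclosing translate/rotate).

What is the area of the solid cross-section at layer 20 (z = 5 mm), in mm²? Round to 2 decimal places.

146.77 mm²

At z = 5 mm: the cone: at t=0.357 of its height the radius interpolates to r₁+(r₂−r₁)t = 6.857, giving a regular 32-gon of that circumradius (area = (32/2)·6.857²·sin(360°/32) = 146.77 mm²); the cube at (2.5, 2.5) is not intersected at this z (z outside [10.5, 17.5]); Combining (union): only the cone is present, so the union is just that shape — area = 146.77 mm². Overall, the cross-section is a single solid region. Net area = 146.77 mm².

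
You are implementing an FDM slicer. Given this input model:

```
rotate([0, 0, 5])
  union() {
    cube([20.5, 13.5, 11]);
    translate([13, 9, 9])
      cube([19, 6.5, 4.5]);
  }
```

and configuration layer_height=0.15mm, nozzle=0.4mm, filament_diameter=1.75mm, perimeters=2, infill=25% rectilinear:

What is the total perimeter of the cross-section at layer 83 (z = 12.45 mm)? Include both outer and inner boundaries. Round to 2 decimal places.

51.00 mm

At z = 12.45 mm: the cube is not intersected at this z (z outside [0, 11]); the cube at (13, 9) (footprint 19×6.5) is included at this height (perimeter 51.00 mm); Combining (union): only the 19×6.5 cube at (13, 9) is present, so the union is just that shape — boundary = 51.00 mm; (whole slice rotated 5° about Z — lengths, areas and connectivity unchanged). Overall, the cross-section is a single solid region. Total boundary length (outer) = 51.00 mm.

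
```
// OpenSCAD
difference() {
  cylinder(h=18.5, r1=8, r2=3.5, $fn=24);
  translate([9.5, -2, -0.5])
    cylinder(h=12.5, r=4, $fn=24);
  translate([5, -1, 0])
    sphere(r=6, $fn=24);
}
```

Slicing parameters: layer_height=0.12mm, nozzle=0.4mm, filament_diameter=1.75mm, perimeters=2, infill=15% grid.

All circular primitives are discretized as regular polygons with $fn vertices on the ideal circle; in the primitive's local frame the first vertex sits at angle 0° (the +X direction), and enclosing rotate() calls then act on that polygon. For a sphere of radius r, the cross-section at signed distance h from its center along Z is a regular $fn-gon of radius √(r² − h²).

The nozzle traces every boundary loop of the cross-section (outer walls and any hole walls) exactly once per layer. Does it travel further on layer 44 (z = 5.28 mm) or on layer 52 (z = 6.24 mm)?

Layer 44 (z = 5.28): the cone: at t=0.285 of its height the radius interpolates to r₁+(r₂−r₁)t = 6.716, giving a regular 24-gon of that circumradius (perimeter = 2·24·6.716·sin(180°/24) = 42.08 mm); the cylinder at (9.5, -2): section is a regular 24-gon, circumradius r=4 (perimeter = 2·24·4.000·sin(180°/24) = 25.06 mm); the r=6 sphere at (5, -1) contributes a regular 24-gon of circumradius √(6²−5.28²) = 2.850 (perimeter = 2·24·2.850·sin(180°/24) = 17.85 mm); Taking the first minus the rest: starting from the cone, the r=4 cylinder at (9.5, -2) partially overlaps it — only the 2.70 mm² overlap (of its 49.69 mm²) is removed, clipping the outline; the r=6 sphere at (5, -1) partially overlaps it — only the 17.57 mm² overlap (of its 25.22 mm²) is removed, clipping the outline — boundary = 47.68 mm. So its perimeter = 47.68 mm. Layer 52 (z = 6.24): the cone (r1=8→r2=3.5) has section circumradius 6.482 here — a regular 24-gon (perimeter = 2·24·6.482·sin(180°/24) = 40.61 mm); the r=4 cylinder at (9.5, -2) gives a regular 24-gon of circumradius 4 (constant along its height) (perimeter = 2·24·4.000·sin(180°/24) = 25.06 mm); the sphere at (5, -1) is absent (|z−center|=6.240 > r=6); Taking the first minus the rest: starting from the cone, the r=4 cylinder at (9.5, -2) partially overlaps it — only the 1.76 mm² overlap (of its 49.69 mm²) is removed, clipping the outline — boundary = 40.71 mm. So its perimeter = 40.71 mm. Layer 44 is larger (47.68 vs 40.71 mm).

layer 44 (z = 5.28 mm)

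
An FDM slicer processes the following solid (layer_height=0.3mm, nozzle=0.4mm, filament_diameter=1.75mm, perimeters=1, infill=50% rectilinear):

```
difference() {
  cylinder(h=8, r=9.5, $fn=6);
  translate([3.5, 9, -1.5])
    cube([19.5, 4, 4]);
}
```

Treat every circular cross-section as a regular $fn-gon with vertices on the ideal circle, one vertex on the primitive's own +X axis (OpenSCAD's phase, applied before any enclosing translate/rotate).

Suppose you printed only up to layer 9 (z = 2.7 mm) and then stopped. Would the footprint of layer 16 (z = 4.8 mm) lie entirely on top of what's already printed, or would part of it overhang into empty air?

Compare the two slices. At z = 2.7: the r=9.5 cylinder contributes a regular 6-gon of circumradius 9.5 (area = (6/2)·9.500²·sin(360°/6) = 234.48 mm²); the cube at (3.5, 9) is not intersected at this z (z outside [-1.5, 2.5]); After the difference (first − rest): none of the subtracted shapes is present at this height, so the r=9.5 cylinder is unchanged — area = 234.48 mm². At z = 4.8: the r=9.5 cylinder contributes a regular 6-gon of circumradius 9.5 (area = (6/2)·9.500²·sin(360°/6) = 234.48 mm²); the cube at (3.5, 9) is absent (z outside [-1.5, 2.5]); Taking the first minus the rest: none of the subtracted shapes is present at this height, so the r=9.5 cylinder is unchanged — area = 234.48 mm². Checking containment: the cross-section at z = 4.8 is a subset of the cross-section at z = 2.7.

entirely on top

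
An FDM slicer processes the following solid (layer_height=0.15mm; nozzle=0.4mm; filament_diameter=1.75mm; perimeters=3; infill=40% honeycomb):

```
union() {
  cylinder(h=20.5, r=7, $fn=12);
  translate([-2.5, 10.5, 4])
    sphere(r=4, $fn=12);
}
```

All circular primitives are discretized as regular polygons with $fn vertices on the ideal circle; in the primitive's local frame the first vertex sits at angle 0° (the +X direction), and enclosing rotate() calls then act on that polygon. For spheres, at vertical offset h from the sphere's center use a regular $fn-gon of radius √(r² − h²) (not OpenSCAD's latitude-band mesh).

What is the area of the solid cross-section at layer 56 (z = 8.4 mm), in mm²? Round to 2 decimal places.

At z = 8.4 mm: the cylinder: section is a regular 12-gon, circumradius r=7 (area = (12/2)·7.000²·sin(360°/12) = 147.00 mm²); the sphere at (-2.5, 10.5) is absent (|z−center|=4.400 > r=4); Merging all regions: only the r=7 cylinder is present, so the union is just that shape — area = 147.00 mm². Overall, the cross-section is a single solid region. Net area = 147.00 mm².

147.00 mm²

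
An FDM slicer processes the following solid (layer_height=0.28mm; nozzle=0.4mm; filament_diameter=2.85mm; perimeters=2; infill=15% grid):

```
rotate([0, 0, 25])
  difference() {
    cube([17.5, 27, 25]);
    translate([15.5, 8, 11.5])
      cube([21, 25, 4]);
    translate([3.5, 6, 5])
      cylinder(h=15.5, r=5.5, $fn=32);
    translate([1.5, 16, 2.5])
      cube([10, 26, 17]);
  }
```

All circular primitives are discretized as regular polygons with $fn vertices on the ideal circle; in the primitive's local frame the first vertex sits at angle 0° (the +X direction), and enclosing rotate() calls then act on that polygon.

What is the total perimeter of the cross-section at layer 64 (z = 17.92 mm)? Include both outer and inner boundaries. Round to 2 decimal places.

127.45 mm

At z = 17.92 mm: the 17.5×27 cube contributes its full rectangle (perimeter 89.00 mm); the cube at (15.5, 8) is absent (z outside [11.5, 15.5]); the r=5.5 cylinder at (3.5, 6) contributes a regular 32-gon of circumradius 5.5 (perimeter = 2·32·5.500·sin(180°/32) = 34.50 mm); the cube at (1.5, 16) is present — its section is the full 10×26 rectangle (perimeter 72.00 mm); Subtracting the remaining from the first: starting from the 17.5×27 cube, the r=5.5 cylinder at (3.5, 6) partially overlaps it — only the 82.79 mm² overlap (of its 94.42 mm²) is removed, clipping the outline; the 10×26 cube at (1.5, 16) partially overlaps it — only the 110.00 mm² overlap (of its 260.00 mm²) is removed, clipping the outline — boundary = 127.45 mm; (rotated 25° about Z; rotation is an isometry so areas/perimeters/island counts are preserved). Overall, the cross-section is a single solid region. Total boundary length (outer) = 127.45 mm.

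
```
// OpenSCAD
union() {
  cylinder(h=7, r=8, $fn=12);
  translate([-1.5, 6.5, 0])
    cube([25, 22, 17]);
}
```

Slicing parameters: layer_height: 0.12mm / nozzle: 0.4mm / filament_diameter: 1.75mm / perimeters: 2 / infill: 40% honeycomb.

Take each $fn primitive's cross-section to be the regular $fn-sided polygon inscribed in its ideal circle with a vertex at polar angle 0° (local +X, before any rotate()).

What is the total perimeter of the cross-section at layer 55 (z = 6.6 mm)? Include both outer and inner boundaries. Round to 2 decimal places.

At z = 6.6 mm: the r=8 cylinder gives a regular 12-gon of circumradius 8 (constant along its height) (perimeter = 2·12·8.000·sin(180°/12) = 49.69 mm); the cube at (-1.5, 6.5) is present — its section is the full 25×22 rectangle (perimeter 94.00 mm); Taking the union: the regions partially overlap (shared area 5.90 mm²), so the edge portions inside another operand are dropped and the merged outline is re-measured after clipping — boundary = 130.37 mm. Overall, the cross-section is a single solid region. Total boundary length (outer) = 130.37 mm.

130.37 mm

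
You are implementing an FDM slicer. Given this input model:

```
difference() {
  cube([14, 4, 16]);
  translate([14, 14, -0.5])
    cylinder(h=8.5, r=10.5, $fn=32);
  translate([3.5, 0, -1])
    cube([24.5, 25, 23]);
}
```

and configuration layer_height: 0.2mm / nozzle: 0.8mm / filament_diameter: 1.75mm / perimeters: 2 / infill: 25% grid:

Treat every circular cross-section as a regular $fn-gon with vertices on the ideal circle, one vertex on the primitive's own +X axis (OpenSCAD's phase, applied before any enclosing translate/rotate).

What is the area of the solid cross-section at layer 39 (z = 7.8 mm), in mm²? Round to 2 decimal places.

14.00 mm²

At z = 7.8 mm: the 14×4 cube contributes its full rectangle (area 56.00 mm²); the cylinder at (14, 14): section is a regular 32-gon, circumradius r=10.5 (area = (32/2)·10.500²·sin(360°/32) = 344.14 mm²); the cube at (3.5, 0) (footprint 24.5×25) is included at this height (area 612.50 mm²); Subtracting the remaining from the first: starting from the 14×4 cube (56.00 mm²), the r=10.5 cylinder at (14, 14) partially overlaps it — only the 0.96 mm² overlap (of its 344.14 mm²) is removed, clipping the outline; the 24.5×25 cube at (3.5, 0) partially overlaps it — only the 41.04 mm² overlap (of its 612.50 mm²) is removed, clipping the outline — area = 14.00 mm². Overall, the cross-section is a single solid region. Net area = 14.00 mm².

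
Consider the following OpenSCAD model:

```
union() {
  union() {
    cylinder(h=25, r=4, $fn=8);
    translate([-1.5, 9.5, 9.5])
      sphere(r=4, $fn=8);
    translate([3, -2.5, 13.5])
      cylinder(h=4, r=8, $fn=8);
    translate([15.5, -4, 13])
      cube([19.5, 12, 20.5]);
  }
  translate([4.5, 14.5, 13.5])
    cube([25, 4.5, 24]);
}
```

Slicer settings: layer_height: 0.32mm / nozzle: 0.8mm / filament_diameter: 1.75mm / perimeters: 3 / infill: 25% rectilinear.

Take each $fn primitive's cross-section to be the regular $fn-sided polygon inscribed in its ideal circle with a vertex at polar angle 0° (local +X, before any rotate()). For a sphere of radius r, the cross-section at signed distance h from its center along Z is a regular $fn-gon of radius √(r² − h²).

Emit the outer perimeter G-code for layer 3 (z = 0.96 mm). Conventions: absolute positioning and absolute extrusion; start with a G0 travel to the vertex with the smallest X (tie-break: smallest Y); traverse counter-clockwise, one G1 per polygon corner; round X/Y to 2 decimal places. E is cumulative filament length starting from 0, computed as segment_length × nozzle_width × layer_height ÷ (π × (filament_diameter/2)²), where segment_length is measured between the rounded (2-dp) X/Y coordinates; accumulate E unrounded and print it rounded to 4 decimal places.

At z = 0.96 mm: the r=4 cylinder contributes a regular 8-gon of circumradius 4; the sphere at (-1.5, 9.5) is not intersected at this z (|z−center|=8.540 > r=4); the cylinder at (3, -2.5) is not intersected at this z (z outside [13.5, 17.5]); the cube at (15.5, -4) is not intersected at this z (z outside [13, 33.5]); Taking the union: only the r=4 cylinder is present, so the union is just that shape — 1 connected region; the cube at (4.5, 14.5) is not intersected at this z (z outside [13.5, 37.5]); Combining (union): only that combined region is present, so the union is just that shape — 1 connected region. The outline is a single polygon with 8 vertices. Extrusion per mm of travel: 0.8 × 0.32 / (π × 0.875²) = 0.106432. Accumulating E over each segment gives final E = 2.6074.

G0 X-4.00 Y0.00 Z0.96
G1 X-2.83 Y-2.83 E0.3259
G1 X0.00 Y-4.00 E0.6519
G1 X2.83 Y-2.83 E0.9778
G1 X4.00 Y0.00 E1.3037
G1 X2.83 Y2.83 E1.6297
G1 X0.00 Y4.00 E1.9556
G1 X-2.83 Y2.83 E2.2815
G1 X-4.00 Y0.00 E2.6074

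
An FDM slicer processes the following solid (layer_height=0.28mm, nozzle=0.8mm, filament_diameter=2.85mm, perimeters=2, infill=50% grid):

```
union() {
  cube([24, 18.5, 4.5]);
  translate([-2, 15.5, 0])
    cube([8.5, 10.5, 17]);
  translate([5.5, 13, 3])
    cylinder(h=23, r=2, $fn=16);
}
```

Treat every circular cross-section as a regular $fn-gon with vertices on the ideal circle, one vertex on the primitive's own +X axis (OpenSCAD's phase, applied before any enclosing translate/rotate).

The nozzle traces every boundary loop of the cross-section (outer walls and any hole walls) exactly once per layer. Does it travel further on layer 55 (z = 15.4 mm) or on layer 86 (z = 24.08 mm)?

layer 55 (z = 15.4 mm)

Layer 55 (z = 15.4): the cube does not reach this height (z outside [0, 4.5]); the 8.5×10.5 cube at (-2, 15.5) contributes its full rectangle (perimeter 38.00 mm); the cylinder at (5.5, 13): section is a regular 16-gon, circumradius r=2 (perimeter = 2·16·2.000·sin(180°/16) = 12.49 mm); Taking the union: the 2 present regions are separate (no shared area or edge), so areas and boundary lengths simply add and each stays a separate island — boundary = 50.49 mm. So its perimeter = 50.49 mm. Layer 86 (z = 24.08): the cube is absent (z outside [0, 4.5]); the cube at (-2, 15.5) is not intersected at this z (z outside [0, 17]); the r=2 cylinder at (5.5, 13) gives a regular 16-gon of circumradius 2 (constant along its height) (perimeter = 2·16·2.000·sin(180°/16) = 12.49 mm); Taking the union: only the r=2 cylinder at (5.5, 13) is present, so the union is just that shape — boundary = 12.49 mm. So its perimeter = 12.49 mm. Layer 55 is larger (50.49 vs 12.49 mm).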